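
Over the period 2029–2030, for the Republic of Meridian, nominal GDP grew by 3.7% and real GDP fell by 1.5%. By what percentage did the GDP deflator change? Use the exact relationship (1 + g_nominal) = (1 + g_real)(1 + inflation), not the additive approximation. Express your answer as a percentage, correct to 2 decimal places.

(1 + g_nom) = (1 + g_real)(1 + π), so π = 1.0370 / 0.9850 − 1 = 0.05279.

5.28%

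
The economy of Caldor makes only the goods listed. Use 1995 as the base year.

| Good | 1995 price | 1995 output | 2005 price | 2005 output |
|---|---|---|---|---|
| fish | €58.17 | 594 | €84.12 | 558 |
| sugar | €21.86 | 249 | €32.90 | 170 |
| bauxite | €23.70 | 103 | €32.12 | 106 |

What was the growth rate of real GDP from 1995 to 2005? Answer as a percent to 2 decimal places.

-8.84%

Real GDP 1995 = Nominal GDP 1995 = 58.17·594 + 21.86·249 + 23.70·103 = 42437.22.
Real GDP 2005 (at 1995 prices) = 58.17·558 + 21.86·170 + 23.70·106 = 38687.26.
Real growth = 38687.26/42437.22 − 1 = -0.0884.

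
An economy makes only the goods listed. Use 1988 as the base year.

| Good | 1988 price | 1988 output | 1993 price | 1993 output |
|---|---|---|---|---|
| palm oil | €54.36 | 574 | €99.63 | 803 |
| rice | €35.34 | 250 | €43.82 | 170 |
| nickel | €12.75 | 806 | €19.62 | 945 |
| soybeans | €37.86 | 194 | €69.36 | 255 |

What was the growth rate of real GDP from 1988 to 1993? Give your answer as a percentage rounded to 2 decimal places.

23.77%

Real GDP 1988 = Nominal GDP 1988 = 54.36·574 + 35.34·250 + 12.75·806 + 37.86·194 = 57658.98.
Real GDP 1993 (at 1988 prices) = 54.36·803 + 35.34·170 + 12.75·945 + 37.86·255 = 71361.93.
Real growth = 71361.93/57658.98 − 1 = 0.2377.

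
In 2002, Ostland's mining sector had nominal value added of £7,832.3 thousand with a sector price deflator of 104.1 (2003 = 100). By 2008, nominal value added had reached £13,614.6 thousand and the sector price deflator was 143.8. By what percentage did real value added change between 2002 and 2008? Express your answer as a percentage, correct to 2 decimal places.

25.84%

Real value added 2002 = 7832.3 / 1.041 = 7523.82.
Real value added 2008 = 13614.6 / 1.438 = 9467.73.
Real growth = 9467.73 / 7523.82 − 1 = 0.2584.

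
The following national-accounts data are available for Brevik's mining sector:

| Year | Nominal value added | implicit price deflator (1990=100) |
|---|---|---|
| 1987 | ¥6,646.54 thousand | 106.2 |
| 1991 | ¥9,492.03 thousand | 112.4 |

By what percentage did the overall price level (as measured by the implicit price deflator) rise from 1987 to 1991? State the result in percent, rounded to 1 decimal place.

Price-level change = 112.4 / 106.2 − 1 = 0.0584.

5.8%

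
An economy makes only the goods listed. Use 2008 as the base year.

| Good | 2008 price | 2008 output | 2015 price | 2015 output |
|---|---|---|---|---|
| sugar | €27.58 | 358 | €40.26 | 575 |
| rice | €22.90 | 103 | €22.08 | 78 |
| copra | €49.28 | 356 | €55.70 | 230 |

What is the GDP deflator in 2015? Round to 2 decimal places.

130.03

Nominal GDP 2015 = 40.26·575 + 22.08·78 + 55.70·230 = 37682.74.
Real GDP 2015 (at 2008 prices) = 27.58·575 + 22.90·78 + 49.28·230 = 28979.10.
Deflator = Nominal/Real × 100 = 37682.74/28979.10 × 100 = 130.034.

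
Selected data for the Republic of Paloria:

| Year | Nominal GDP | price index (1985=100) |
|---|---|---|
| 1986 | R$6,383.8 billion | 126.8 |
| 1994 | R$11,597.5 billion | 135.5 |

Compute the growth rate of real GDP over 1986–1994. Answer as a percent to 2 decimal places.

Deflate each year: 1986 → 6383.8/1.268 = 5034.54; 1994 → 11597.5/1.355 = 8559.04.
So real GDP changed by 8559.04/5034.54 − 1 = 0.7001, i.e. 70.01%.

70.01%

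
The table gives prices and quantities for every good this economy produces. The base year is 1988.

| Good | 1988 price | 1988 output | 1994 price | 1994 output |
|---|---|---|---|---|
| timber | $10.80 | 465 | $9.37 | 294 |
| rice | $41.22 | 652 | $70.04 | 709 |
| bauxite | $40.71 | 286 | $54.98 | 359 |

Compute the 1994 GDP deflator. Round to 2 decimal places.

Nominal GDP 1994 = 9.37·294 + 70.04·709 + 54.98·359 = 72150.96.
Real GDP 1994 (at 1988 prices) = 10.80·294 + 41.22·709 + 40.71·359 = 47015.07.
Deflator = Nominal/Real × 100 = 72150.96/47015.07 × 100 = 153.463.

153.46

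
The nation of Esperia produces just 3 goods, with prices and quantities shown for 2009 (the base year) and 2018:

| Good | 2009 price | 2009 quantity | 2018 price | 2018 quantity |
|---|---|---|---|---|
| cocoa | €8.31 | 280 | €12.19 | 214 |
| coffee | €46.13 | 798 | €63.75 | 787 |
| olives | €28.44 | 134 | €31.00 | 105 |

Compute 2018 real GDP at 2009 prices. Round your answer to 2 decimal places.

Real GDP 2018 = Σ (p_2009 × q_2018) = 8.31·214 + 46.13·787 + 28.44·105 = 41068.85.

€41068.85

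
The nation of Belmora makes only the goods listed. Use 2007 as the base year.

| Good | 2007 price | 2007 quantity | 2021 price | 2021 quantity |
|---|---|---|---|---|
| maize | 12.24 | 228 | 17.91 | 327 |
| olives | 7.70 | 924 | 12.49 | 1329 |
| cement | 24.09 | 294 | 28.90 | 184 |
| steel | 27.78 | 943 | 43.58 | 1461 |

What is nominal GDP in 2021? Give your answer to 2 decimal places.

91443.76

Nominal GDP 2021 = Σ (p_2021 × q_2021) = 17.91·327 + 12.49·1329 + 28.90·184 + 43.58·1461 = 91443.76.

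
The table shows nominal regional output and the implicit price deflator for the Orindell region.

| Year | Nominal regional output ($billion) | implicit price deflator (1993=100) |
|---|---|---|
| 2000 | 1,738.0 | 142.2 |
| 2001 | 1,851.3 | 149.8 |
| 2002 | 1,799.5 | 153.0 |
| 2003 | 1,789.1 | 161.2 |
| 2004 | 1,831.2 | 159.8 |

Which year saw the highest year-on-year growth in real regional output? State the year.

2001: real = 1851.3/1.498 = 1235.85; growth vs 2000 (1222.22) = 1.12%.
2002: real = 1799.5/1.530 = 1176.14; growth vs 2001 (1235.85) = -4.83%.
2003: real = 1789.1/1.612 = 1109.86; growth vs 2002 (1176.14) = -5.64%.
2004: real = 1831.2/1.598 = 1145.93; growth vs 2003 (1109.86) = 3.25%.

2004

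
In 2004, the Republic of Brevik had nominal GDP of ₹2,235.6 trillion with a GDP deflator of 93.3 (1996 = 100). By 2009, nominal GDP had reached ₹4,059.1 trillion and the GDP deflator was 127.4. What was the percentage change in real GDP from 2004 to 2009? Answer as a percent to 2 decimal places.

Real GDP 2004 = 2235.6 / 0.933 = 2396.14.
Real GDP 2009 = 4059.1 / 1.274 = 3186.11.
Real growth = 3186.11 / 2396.14 − 1 = 0.3297.

32.97%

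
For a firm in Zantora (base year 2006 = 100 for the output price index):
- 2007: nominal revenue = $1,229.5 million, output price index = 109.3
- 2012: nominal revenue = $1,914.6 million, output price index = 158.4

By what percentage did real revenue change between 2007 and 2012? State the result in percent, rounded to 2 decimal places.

Real revenue 2007 = 1229.5 / 1.093 = 1124.89.
Real revenue 2012 = 1914.6 / 1.584 = 1208.71.
Real growth = 1208.71 / 1124.89 − 1 = 0.0745.

7.45%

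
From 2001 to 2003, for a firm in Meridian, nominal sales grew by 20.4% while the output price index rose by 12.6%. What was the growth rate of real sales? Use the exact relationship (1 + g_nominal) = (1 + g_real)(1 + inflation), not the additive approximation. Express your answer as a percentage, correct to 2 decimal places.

(1 + g_nom) = (1 + g_real)(1 + π), so g_real = 1.2040 / 1.1260 − 1 = 0.06927.

6.93%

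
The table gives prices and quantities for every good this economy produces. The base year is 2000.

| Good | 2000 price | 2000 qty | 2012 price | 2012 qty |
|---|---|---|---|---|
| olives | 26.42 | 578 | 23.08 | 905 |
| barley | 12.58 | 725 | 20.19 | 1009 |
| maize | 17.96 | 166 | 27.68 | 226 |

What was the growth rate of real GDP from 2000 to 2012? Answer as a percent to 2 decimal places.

Real GDP 2000 = Nominal GDP 2000 = 26.42·578 + 12.58·725 + 17.96·166 = 27372.62.
Real GDP 2012 (at 2000 prices) = 26.42·905 + 12.58·1009 + 17.96·226 = 40662.28.
Real growth = 40662.28/27372.62 − 1 = 0.4855.

48.55%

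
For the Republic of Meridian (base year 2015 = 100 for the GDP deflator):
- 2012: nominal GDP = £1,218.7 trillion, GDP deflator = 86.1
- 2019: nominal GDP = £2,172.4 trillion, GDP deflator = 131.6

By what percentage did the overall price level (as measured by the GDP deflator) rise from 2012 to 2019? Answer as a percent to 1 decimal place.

Price-level change = 131.6 / 86.1 − 1 = 0.5285.

52.8%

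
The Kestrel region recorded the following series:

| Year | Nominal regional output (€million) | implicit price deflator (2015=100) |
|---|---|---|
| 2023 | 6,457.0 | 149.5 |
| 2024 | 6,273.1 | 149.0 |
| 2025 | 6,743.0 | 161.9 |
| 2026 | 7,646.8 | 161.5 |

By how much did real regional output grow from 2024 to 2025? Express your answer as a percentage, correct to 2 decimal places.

-1.07%

Real regional output 2024 = 6273.1/1.490 = 4210.13.
Real regional output 2025 = 6743.0/1.619 = 4164.92.
Change = 4164.92/4210.13 − 1 = -0.0107.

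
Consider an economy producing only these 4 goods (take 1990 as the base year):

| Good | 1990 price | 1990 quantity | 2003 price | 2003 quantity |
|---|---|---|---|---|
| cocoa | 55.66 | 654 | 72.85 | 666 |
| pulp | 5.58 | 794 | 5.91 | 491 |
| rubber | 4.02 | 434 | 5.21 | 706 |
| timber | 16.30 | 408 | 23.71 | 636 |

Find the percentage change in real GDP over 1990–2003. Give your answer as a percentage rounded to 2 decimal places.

7.69%

Real GDP 1990 = Nominal GDP 1990 = 55.66·654 + 5.58·794 + 4.02·434 + 16.30·408 = 49227.24.
Real GDP 2003 (at 1990 prices) = 55.66·666 + 5.58·491 + 4.02·706 + 16.30·636 = 53014.26.
Real growth = 53014.26/49227.24 − 1 = 0.0769.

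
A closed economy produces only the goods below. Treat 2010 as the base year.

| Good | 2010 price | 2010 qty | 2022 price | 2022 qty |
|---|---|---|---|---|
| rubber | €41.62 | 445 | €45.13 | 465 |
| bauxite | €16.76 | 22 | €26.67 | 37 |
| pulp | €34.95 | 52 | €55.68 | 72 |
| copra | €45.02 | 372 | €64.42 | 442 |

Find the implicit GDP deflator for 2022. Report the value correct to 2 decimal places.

Nominal GDP 2022 = 45.13·465 + 26.67·37 + 55.68·72 + 64.42·442 = 54454.84.
Real GDP 2022 (at 2010 prices) = 41.62·465 + 16.76·37 + 34.95·72 + 45.02·442 = 42388.66.
Deflator = Nominal/Real × 100 = 54454.84/42388.66 × 100 = 128.466.

128.47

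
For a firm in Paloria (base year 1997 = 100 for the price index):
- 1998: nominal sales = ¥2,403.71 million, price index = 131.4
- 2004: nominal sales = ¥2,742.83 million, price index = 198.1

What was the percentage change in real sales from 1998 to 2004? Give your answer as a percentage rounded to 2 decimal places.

-24.31%

Deflate each year: 1998 → 2403.71/1.314 = 1829.31; 2004 → 2742.83/1.981 = 1384.57.
So real sales changed by 1384.57/1829.31 − 1 = -0.2431, i.e. -24.31%.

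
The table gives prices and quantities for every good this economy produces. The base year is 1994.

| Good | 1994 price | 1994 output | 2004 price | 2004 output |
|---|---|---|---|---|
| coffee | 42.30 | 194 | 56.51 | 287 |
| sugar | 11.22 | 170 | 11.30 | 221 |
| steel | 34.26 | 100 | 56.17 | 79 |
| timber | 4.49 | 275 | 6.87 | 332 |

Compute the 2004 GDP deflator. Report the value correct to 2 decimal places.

Nominal GDP 2004 = 56.51·287 + 11.30·221 + 56.17·79 + 6.87·332 = 25433.94.
Real GDP 2004 (at 1994 prices) = 42.30·287 + 11.22·221 + 34.26·79 + 4.49·332 = 18816.94.
Deflator = Nominal/Real × 100 = 25433.94/18816.94 × 100 = 135.165.

135.17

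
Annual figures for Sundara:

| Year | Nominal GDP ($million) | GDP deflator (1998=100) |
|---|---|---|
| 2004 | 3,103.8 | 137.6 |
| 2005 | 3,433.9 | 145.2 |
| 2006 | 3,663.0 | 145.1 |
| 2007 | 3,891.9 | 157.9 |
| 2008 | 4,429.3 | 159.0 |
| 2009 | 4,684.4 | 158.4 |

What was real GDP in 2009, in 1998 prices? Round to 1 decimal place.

Real GDP 2009 = 4684.4 / 1.584 = 2957.32.

$2,957.3 million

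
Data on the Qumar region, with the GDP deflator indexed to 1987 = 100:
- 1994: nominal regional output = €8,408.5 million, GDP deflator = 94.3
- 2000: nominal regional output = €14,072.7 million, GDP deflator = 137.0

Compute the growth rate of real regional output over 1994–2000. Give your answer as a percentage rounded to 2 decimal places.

Deflate each year: 1994 → 8408.5/0.943 = 8916.76; 2000 → 14072.7/1.370 = 10272.04.
So real regional output changed by 10272.04/8916.76 − 1 = 0.1520, i.e. 15.20%.

15.20%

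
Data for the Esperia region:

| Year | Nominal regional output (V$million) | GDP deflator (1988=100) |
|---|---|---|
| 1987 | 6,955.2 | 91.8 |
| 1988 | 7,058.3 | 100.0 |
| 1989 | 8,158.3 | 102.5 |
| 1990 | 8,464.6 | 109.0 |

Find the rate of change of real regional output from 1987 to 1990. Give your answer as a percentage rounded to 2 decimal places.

Real regional output 1987 = 6955.2/0.918 = 7576.47.
Real regional output 1990 = 8464.6/1.090 = 7765.69.
Change = 7765.69/7576.47 − 1 = 0.0250.

2.50%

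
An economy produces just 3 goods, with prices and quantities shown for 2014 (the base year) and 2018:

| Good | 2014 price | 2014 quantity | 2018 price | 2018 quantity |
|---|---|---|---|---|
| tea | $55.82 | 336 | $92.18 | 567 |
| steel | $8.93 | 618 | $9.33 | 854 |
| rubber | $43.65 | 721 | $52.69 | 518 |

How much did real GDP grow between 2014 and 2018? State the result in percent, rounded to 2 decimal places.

11.02%

Real GDP 2014 = Nominal GDP 2014 = 55.82·336 + 8.93·618 + 43.65·721 = 55745.91.
Real GDP 2018 (at 2014 prices) = 55.82·567 + 8.93·854 + 43.65·518 = 61886.86.
Real growth = 61886.86/55745.91 − 1 = 0.1102.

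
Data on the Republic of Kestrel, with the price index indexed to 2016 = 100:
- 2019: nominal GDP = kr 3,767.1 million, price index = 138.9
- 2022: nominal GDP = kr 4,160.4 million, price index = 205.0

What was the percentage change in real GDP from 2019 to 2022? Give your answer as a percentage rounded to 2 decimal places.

-25.17%

Real GDP 2019 = 3767.1 / 1.389 = 2712.10.
Real GDP 2022 = 4160.4 / 2.050 = 2029.46.
Real growth = 2029.46 / 2712.10 − 1 = -0.2517.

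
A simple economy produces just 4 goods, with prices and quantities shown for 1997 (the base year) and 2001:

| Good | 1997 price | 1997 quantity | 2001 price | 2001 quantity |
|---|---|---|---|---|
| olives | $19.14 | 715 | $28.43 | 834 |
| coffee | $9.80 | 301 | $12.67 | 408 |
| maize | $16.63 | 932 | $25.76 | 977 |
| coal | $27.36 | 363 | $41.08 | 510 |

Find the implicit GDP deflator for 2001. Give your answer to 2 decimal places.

149.51

Nominal GDP 2001 = 28.43·834 + 12.67·408 + 25.76·977 + 41.08·510 = 74998.30.
Real GDP 2001 (at 1997 prices) = 19.14·834 + 9.80·408 + 16.63·977 + 27.36·510 = 50162.27.
Deflator = Nominal/Real × 100 = 74998.30/50162.27 × 100 = 149.511.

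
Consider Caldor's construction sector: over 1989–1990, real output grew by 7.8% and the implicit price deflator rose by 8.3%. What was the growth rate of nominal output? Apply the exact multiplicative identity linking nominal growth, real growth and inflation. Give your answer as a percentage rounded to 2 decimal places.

(1 + g_nom) = (1 + g_real)(1 + π) = 1.0780 × 1.0830 = 1.16747.

16.75%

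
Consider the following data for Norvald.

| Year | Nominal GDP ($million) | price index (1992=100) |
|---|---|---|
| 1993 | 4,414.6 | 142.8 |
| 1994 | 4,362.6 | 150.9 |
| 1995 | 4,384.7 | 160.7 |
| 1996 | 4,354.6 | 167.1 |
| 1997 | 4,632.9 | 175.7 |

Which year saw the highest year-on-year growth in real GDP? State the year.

1994: real = 4362.6/1.509 = 2891.05; growth vs 1993 (3091.46) = -6.48%.
1995: real = 4384.7/1.607 = 2728.50; growth vs 1994 (2891.05) = -5.62%.
1996: real = 4354.6/1.671 = 2605.98; growth vs 1995 (2728.50) = -4.49%.
1997: real = 4632.9/1.757 = 2636.82; growth vs 1996 (2605.98) = 1.18%.

1997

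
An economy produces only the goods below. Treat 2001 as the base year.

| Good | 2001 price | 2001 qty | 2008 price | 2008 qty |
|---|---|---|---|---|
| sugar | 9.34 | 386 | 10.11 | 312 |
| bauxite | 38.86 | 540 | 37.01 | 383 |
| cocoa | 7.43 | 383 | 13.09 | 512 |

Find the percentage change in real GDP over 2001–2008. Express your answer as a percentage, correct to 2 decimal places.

Real GDP 2001 = Nominal GDP 2001 = 9.34·386 + 38.86·540 + 7.43·383 = 27435.33.
Real GDP 2008 (at 2001 prices) = 9.34·312 + 38.86·383 + 7.43·512 = 21601.62.
Real growth = 21601.62/27435.33 − 1 = -0.2126.

-21.26%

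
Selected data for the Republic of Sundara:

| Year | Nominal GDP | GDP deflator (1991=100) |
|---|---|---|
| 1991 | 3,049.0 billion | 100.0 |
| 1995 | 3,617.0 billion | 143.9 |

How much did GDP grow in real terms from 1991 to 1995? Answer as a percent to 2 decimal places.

Deflate each year: 1991 → 3049.0/1.000 = 3049.00; 1995 → 3617.0/1.439 = 2513.55.
So real GDP changed by 2513.55/3049.00 − 1 = -0.1756, i.e. -17.56%.

-17.56%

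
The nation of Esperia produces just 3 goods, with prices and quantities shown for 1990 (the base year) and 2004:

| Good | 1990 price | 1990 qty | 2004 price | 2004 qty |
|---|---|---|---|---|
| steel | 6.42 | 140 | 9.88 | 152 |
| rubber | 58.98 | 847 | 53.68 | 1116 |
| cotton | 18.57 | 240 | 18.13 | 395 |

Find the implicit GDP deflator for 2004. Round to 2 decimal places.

92.50

Nominal GDP 2004 = 9.88·152 + 53.68·1116 + 18.13·395 = 68569.99.
Real GDP 2004 (at 1990 prices) = 6.42·152 + 58.98·1116 + 18.57·395 = 74132.67.
Deflator = Nominal/Real × 100 = 68569.99/74132.67 × 100 = 92.496.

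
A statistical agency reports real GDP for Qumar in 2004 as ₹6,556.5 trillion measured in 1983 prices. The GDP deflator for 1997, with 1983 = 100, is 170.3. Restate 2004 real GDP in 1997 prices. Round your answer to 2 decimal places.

Real GDP in 1997 prices = Real GDP in 1983 prices × (P_1997/P_1983) = 6556.5 × 1.703 = 11165.72.

₹11,165.72 trillion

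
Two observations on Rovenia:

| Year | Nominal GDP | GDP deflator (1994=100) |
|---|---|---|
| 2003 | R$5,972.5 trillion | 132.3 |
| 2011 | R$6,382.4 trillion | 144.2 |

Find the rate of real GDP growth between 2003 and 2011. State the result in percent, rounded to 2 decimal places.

Deflate each year: 2003 → 5972.5/1.323 = 4514.36; 2011 → 6382.4/1.442 = 4426.07.
So real GDP changed by 4426.07/4514.36 − 1 = -0.0196, i.e. -1.96%.

-1.96%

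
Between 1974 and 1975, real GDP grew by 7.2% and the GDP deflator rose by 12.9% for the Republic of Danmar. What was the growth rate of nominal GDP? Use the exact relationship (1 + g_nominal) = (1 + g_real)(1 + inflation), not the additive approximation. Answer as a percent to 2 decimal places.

21.03%

(1 + g_nom) = (1 + g_real)(1 + π) = 1.0720 × 1.1290 = 1.21029.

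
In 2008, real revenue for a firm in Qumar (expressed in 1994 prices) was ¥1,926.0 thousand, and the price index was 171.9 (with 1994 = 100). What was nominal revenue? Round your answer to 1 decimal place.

Nominal revenue = Real × (price index/100) = 1926.0 × 1.719 = 3310.79.

¥3,310.8 thousand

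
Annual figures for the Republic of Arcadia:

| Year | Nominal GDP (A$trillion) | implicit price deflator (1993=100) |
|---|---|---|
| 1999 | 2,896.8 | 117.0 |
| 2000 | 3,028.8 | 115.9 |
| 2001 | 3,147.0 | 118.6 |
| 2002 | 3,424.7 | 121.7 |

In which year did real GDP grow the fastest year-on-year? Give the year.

2002

2000: real = 3028.8/1.159 = 2613.29; growth vs 1999 (2475.90) = 5.55%.
2001: real = 3147.0/1.186 = 2653.46; growth vs 2000 (2613.29) = 1.54%.
2002: real = 3424.7/1.217 = 2814.05; growth vs 2001 (2653.46) = 6.05%.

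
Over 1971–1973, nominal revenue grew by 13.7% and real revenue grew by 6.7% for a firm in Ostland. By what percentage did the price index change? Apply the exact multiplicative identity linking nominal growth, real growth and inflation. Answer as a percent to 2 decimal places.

6.56%

(1 + g_nom) = (1 + g_real)(1 + π), so π = 1.1370 / 1.0670 − 1 = 0.06560.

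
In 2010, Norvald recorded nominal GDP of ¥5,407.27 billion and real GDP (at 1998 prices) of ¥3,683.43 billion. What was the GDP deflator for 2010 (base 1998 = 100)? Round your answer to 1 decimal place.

GDP deflator = (Nominal / Real) × 100 = 5407.27 / 3683.43 × 100 = 146.80.

146.8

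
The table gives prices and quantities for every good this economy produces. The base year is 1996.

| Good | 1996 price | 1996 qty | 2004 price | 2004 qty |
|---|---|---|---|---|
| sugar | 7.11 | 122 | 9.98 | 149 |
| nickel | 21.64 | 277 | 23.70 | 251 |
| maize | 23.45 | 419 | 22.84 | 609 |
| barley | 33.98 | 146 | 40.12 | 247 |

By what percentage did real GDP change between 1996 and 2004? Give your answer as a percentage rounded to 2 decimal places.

Real GDP 1996 = Nominal GDP 1996 = 7.11·122 + 21.64·277 + 23.45·419 + 33.98·146 = 21648.33.
Real GDP 2004 (at 1996 prices) = 7.11·149 + 21.64·251 + 23.45·609 + 33.98·247 = 29165.14.
Real growth = 29165.14/21648.33 − 1 = 0.3472.

34.72%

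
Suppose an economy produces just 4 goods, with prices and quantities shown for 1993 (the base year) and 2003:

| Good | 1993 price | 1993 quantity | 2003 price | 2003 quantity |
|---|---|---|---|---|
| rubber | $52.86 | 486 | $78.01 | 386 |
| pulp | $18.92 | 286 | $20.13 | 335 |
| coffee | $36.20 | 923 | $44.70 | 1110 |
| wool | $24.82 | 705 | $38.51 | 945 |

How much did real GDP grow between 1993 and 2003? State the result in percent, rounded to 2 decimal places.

10.20%

Real GDP 1993 = Nominal GDP 1993 = 52.86·486 + 18.92·286 + 36.20·923 + 24.82·705 = 82011.78.
Real GDP 2003 (at 1993 prices) = 52.86·386 + 18.92·335 + 36.20·1110 + 24.82·945 = 90379.06.
Real growth = 90379.06/82011.78 − 1 = 0.1020.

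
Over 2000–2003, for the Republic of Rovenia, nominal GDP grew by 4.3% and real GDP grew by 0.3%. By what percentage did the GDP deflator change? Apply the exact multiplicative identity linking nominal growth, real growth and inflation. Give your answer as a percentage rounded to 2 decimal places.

(1 + g_nom) = (1 + g_real)(1 + π), so π = 1.0430 / 1.0030 − 1 = 0.03988.

3.99%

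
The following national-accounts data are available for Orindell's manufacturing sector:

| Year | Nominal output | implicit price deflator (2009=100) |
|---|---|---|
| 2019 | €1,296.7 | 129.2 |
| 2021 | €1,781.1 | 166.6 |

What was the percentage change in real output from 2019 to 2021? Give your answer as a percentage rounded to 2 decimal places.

6.52%

Deflate each year: 2019 → 1296.7/1.292 = 1003.64; 2021 → 1781.1/1.666 = 1069.09.
So real output changed by 1069.09/1003.64 − 1 = 0.0652, i.e. 6.52%.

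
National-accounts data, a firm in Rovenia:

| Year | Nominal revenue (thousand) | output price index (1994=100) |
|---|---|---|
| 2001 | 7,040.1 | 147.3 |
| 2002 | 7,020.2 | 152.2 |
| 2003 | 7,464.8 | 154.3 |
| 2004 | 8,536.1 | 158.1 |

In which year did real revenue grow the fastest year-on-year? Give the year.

2002: real = 7020.2/1.522 = 4612.48; growth vs 2001 (4779.43) = -3.49%.
2003: real = 7464.8/1.543 = 4837.85; growth vs 2002 (4612.48) = 4.89%.
2004: real = 8536.1/1.581 = 5399.18; growth vs 2003 (4837.85) = 11.60%.

2004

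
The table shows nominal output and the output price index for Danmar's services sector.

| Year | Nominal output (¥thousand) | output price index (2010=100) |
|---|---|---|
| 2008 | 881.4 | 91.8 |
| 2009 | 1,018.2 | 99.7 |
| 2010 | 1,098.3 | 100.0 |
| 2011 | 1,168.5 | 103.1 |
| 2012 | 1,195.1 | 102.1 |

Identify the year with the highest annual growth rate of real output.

2010

2009: real = 1018.2/0.997 = 1021.26; growth vs 2008 (960.13) = 6.37%.
2010: real = 1098.3/1.000 = 1098.30; growth vs 2009 (1021.26) = 7.54%.
2011: real = 1168.5/1.031 = 1133.37; growth vs 2010 (1098.30) = 3.19%.
2012: real = 1195.1/1.021 = 1170.52; growth vs 2011 (1133.37) = 3.28%.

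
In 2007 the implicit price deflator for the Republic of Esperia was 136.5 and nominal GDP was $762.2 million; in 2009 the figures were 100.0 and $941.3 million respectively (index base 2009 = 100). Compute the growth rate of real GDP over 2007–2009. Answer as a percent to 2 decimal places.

68.57%

Deflate each year: 2007 → 762.2/1.365 = 558.39; 2009 → 941.3/1.000 = 941.30.
So real GDP changed by 941.30/558.39 − 1 = 0.6857, i.e. 68.57%.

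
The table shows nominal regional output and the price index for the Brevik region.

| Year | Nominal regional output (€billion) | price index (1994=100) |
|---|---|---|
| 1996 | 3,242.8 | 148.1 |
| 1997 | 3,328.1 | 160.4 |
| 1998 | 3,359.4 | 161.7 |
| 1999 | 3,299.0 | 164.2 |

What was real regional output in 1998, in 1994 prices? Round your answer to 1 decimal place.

Real regional output 1998 = 3359.4 / 1.617 = 2077.55.

€2,077.6 billion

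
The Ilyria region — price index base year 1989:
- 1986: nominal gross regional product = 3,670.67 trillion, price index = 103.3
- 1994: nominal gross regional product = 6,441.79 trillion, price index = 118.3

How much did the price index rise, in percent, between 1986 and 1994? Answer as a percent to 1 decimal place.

Price-level change = 118.3 / 103.3 − 1 = 0.1452.

14.5%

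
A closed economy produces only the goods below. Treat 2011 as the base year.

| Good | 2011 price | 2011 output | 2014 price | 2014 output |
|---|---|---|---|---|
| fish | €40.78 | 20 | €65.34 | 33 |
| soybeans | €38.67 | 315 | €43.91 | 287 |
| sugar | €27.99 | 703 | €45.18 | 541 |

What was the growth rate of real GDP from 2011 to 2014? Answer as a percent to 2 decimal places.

Real GDP 2011 = Nominal GDP 2011 = 40.78·20 + 38.67·315 + 27.99·703 = 32673.62.
Real GDP 2014 (at 2011 prices) = 40.78·33 + 38.67·287 + 27.99·541 = 27586.62.
Real growth = 27586.62/32673.62 − 1 = -0.1557.

-15.57%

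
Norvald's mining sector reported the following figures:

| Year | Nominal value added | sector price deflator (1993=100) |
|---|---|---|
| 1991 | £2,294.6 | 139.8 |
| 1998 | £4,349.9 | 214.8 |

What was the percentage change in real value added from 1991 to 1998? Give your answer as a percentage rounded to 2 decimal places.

Deflate each year: 1991 → 2294.6/1.398 = 1641.34; 1998 → 4349.9/2.148 = 2025.09.
So real value added changed by 2025.09/1641.34 − 1 = 0.2338, i.e. 23.38%.

23.38%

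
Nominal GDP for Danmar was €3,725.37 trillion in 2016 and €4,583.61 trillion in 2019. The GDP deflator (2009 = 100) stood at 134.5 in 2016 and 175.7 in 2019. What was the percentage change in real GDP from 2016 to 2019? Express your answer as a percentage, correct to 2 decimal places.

-5.81%

Deflate each year: 2016 → 3725.37/1.345 = 2769.79; 2019 → 4583.61/1.757 = 2608.77.
So real GDP changed by 2608.77/2769.79 − 1 = -0.0581, i.e. -5.81%.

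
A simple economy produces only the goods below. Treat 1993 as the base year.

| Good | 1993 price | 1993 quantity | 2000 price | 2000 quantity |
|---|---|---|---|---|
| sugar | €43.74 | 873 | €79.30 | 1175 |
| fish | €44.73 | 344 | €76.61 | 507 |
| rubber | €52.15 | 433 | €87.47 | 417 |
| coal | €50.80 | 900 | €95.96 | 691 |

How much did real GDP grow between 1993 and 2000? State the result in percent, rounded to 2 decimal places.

Real GDP 1993 = Nominal GDP 1993 = 43.74·873 + 44.73·344 + 52.15·433 + 50.80·900 = 121873.09.
Real GDP 2000 (at 1993 prices) = 43.74·1175 + 44.73·507 + 52.15·417 + 50.80·691 = 130921.96.
Real growth = 130921.96/121873.09 − 1 = 0.0742.

7.42%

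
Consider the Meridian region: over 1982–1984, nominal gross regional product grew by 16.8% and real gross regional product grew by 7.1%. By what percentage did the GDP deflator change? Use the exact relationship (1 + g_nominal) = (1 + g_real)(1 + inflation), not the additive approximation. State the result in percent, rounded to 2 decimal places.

9.06%

(1 + g_nom) = (1 + g_real)(1 + π), so π = 1.1680 / 1.0710 − 1 = 0.09057.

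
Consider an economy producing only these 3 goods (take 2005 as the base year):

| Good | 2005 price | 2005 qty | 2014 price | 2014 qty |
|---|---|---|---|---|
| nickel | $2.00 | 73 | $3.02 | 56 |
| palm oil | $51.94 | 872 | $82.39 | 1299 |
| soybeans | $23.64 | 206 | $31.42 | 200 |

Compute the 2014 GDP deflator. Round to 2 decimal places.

Nominal GDP 2014 = 3.02·56 + 82.39·1299 + 31.42·200 = 113477.73.
Real GDP 2014 (at 2005 prices) = 2.00·56 + 51.94·1299 + 23.64·200 = 72310.06.
Deflator = Nominal/Real × 100 = 113477.73/72310.06 × 100 = 156.932.

156.93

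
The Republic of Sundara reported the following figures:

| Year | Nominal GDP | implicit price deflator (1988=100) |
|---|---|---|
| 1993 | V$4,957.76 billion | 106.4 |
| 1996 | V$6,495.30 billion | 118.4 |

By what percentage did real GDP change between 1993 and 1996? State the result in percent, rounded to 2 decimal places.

17.73%

Deflate each year: 1993 → 4957.76/1.064 = 4659.55; 1996 → 6495.30/1.184 = 5485.90.
So real GDP changed by 5485.90/4659.55 − 1 = 0.1773, i.e. 17.73%.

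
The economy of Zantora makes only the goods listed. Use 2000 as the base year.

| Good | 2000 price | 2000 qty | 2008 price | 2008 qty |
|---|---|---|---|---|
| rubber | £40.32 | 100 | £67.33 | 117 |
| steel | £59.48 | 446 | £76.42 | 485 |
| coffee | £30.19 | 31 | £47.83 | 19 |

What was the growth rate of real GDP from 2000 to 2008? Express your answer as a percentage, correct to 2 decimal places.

8.39%

Real GDP 2000 = Nominal GDP 2000 = 40.32·100 + 59.48·446 + 30.19·31 = 31495.97.
Real GDP 2008 (at 2000 prices) = 40.32·117 + 59.48·485 + 30.19·19 = 34138.85.
Real growth = 34138.85/31495.97 − 1 = 0.0839.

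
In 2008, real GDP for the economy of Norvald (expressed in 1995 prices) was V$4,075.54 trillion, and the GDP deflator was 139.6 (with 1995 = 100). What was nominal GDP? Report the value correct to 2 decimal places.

V$5,689.45 trillion

Nominal GDP = Real × (GDP deflator/100) = 4075.54 × 1.396 = 5689.45.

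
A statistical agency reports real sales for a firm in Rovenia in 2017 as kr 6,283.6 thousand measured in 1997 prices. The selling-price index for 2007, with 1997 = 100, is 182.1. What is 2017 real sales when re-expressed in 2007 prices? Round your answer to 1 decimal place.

kr 11,442.4 thousand

Real sales in 2007 prices = Real sales in 1997 prices × (P_2007/P_1997) = 6283.6 × 1.821 = 11442.44.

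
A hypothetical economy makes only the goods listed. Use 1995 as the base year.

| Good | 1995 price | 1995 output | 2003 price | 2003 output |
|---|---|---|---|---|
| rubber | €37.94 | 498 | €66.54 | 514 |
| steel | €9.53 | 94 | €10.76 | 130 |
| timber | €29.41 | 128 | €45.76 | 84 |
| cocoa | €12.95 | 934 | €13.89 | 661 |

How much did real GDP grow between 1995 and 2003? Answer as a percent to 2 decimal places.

Real GDP 1995 = Nominal GDP 1995 = 37.94·498 + 9.53·94 + 29.41·128 + 12.95·934 = 35649.72.
Real GDP 2003 (at 1995 prices) = 37.94·514 + 9.53·130 + 29.41·84 + 12.95·661 = 31770.45.
Real growth = 31770.45/35649.72 − 1 = -0.1088.

-10.88%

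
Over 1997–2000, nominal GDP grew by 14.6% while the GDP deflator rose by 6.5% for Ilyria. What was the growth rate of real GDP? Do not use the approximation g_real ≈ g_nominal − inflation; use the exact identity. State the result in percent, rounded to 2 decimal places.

7.61%

(1 + g_nom) = (1 + g_real)(1 + π), so g_real = 1.1460 / 1.0650 − 1 = 0.07606.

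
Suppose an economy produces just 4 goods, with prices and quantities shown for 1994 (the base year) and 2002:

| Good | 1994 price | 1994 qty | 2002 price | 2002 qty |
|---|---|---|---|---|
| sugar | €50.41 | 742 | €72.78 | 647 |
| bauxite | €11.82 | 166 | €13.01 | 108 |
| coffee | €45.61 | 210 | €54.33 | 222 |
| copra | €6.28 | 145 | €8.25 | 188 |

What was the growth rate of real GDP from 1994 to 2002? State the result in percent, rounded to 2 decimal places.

-9.34%

Real GDP 1994 = Nominal GDP 1994 = 50.41·742 + 11.82·166 + 45.61·210 + 6.28·145 = 49855.04.
Real GDP 2002 (at 1994 prices) = 50.41·647 + 11.82·108 + 45.61·222 + 6.28·188 = 45197.89.
Real growth = 45197.89/49855.04 − 1 = -0.0934.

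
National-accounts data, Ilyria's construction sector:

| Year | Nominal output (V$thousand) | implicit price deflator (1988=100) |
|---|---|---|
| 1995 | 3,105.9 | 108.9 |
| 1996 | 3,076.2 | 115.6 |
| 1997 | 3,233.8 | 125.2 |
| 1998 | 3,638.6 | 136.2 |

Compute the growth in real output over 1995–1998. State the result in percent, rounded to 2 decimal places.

-6.33%

Real output 1995 = 3105.9/1.089 = 2852.07.
Real output 1998 = 3638.6/1.362 = 2671.51.
Change = 2671.51/2852.07 − 1 = -0.0633.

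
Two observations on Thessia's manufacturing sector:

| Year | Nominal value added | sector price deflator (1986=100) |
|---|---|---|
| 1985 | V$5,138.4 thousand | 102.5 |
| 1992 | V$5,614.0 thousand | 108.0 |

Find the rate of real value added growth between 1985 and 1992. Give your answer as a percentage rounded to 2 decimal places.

Real value added 1985 = 5138.4 / 1.025 = 5013.07.
Real value added 1992 = 5614.0 / 1.080 = 5198.15.
Real growth = 5198.15 / 5013.07 − 1 = 0.0369.

3.69%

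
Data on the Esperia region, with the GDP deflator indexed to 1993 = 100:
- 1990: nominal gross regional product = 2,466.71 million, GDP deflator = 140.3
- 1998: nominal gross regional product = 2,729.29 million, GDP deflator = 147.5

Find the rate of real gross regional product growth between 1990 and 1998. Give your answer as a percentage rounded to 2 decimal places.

Deflate each year: 1990 → 2466.71/1.403 = 1758.17; 1998 → 2729.29/1.475 = 1850.37.
So real gross regional product changed by 1850.37/1758.17 − 1 = 0.0524, i.e. 5.24%.

5.24%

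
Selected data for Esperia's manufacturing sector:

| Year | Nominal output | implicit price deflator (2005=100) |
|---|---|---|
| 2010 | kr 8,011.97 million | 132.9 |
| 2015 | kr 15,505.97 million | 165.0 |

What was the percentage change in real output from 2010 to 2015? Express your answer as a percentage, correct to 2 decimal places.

55.88%

Real output 2010 = 8011.97 / 1.329 = 6028.57.
Real output 2015 = 15505.97 / 1.650 = 9397.56.
Real growth = 9397.56 / 6028.57 − 1 = 0.5588.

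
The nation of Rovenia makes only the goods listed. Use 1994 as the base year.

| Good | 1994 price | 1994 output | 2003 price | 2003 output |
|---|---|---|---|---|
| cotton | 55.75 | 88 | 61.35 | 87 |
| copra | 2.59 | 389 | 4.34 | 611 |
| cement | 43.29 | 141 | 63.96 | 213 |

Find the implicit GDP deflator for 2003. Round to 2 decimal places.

138.07

Nominal GDP 2003 = 61.35·87 + 4.34·611 + 63.96·213 = 21612.67.
Real GDP 2003 (at 1994 prices) = 55.75·87 + 2.59·611 + 43.29·213 = 15653.51.
Deflator = Nominal/Real × 100 = 21612.67/15653.51 × 100 = 138.069.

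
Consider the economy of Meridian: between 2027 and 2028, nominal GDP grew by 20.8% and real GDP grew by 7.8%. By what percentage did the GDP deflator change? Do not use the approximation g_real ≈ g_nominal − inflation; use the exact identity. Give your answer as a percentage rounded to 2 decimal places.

(1 + g_nom) = (1 + g_real)(1 + π), so π = 1.2080 / 1.0780 − 1 = 0.12059.

12.06%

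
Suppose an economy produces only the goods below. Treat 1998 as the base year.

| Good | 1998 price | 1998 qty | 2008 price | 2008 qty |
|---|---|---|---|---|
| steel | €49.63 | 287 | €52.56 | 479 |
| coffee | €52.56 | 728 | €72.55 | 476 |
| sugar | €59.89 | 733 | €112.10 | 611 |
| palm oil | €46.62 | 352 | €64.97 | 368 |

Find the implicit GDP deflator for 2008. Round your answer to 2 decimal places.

Nominal GDP 2008 = 52.56·479 + 72.55·476 + 112.10·611 + 64.97·368 = 152112.10.
Real GDP 2008 (at 1998 prices) = 49.63·479 + 52.56·476 + 59.89·611 + 46.62·368 = 102540.28.
Deflator = Nominal/Real × 100 = 152112.10/102540.28 × 100 = 148.344.

148.34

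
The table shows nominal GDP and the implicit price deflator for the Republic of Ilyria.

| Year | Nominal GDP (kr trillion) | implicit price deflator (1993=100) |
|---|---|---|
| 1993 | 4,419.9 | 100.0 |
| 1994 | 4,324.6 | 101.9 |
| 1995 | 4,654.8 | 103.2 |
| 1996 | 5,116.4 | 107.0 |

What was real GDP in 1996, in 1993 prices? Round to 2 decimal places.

kr 4,781.68 trillion

Real GDP 1996 = 5116.4 / 1.070 = 4781.68.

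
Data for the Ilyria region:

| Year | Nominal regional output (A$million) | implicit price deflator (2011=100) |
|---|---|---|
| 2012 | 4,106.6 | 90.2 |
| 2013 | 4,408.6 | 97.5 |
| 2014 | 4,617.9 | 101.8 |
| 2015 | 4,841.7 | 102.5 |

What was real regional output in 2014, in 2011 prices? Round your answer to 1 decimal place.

A$4,536.2 million

Real regional output 2014 = 4617.9 / 1.018 = 4536.25.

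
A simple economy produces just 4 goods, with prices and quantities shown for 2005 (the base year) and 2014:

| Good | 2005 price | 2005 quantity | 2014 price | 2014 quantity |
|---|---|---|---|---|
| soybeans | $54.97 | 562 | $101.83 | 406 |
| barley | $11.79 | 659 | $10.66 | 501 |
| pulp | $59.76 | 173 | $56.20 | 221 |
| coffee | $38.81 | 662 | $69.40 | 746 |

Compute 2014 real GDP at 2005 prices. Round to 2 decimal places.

Real GDP 2014 = Σ (p_2005 × q_2014) = 54.97·406 + 11.79·501 + 59.76·221 + 38.81·746 = 70383.83.

$70383.83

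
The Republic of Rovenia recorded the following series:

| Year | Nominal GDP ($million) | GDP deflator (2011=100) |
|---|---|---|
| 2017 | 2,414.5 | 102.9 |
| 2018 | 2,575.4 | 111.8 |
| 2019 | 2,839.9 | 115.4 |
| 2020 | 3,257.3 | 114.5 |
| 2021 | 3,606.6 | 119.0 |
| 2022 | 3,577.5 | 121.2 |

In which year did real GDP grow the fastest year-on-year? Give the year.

2018: real = 2575.4/1.118 = 2303.58; growth vs 2017 (2346.45) = -1.83%.
2019: real = 2839.9/1.154 = 2460.92; growth vs 2018 (2303.58) = 6.83%.
2020: real = 3257.3/1.145 = 2844.80; growth vs 2019 (2460.92) = 15.60%.
2021: real = 3606.6/1.190 = 3030.76; growth vs 2020 (2844.80) = 6.54%.
2022: real = 3577.5/1.212 = 2951.73; growth vs 2021 (3030.76) = -2.61%.

2020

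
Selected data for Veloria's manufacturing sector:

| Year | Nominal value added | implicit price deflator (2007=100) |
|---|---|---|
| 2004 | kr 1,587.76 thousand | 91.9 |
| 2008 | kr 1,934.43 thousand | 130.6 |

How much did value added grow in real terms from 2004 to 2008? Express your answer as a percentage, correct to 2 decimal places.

-14.27%

Real value added 2004 = 1587.76 / 0.919 = 1727.70.
Real value added 2008 = 1934.43 / 1.306 = 1481.19.
Real growth = 1481.19 / 1727.70 − 1 = -0.1427.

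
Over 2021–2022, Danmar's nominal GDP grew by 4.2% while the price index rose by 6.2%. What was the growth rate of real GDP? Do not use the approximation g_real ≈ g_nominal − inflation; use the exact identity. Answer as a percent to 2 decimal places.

(1 + g_nom) = (1 + g_real)(1 + π), so g_real = 1.0420 / 1.0620 − 1 = -0.01883.

-1.88%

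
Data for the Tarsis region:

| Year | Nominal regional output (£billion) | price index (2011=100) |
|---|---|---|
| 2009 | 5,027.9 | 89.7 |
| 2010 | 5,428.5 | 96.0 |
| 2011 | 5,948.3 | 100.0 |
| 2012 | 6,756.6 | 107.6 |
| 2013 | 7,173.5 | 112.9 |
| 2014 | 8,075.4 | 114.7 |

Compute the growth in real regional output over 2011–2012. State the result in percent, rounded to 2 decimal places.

Real regional output 2011 = 5948.3/1.000 = 5948.30.
Real regional output 2012 = 6756.6/1.076 = 6279.37.
Change = 6279.37/5948.30 − 1 = 0.0557.

5.57%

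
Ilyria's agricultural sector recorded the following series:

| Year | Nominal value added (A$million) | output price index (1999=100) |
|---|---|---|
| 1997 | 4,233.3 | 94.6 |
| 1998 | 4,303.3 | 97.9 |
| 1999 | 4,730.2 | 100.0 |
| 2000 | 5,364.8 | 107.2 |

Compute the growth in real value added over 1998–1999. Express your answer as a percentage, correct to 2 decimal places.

Real value added 1998 = 4303.3/0.979 = 4395.61.
Real value added 1999 = 4730.2/1.000 = 4730.20.
Change = 4730.20/4395.61 − 1 = 0.0761.

7.61%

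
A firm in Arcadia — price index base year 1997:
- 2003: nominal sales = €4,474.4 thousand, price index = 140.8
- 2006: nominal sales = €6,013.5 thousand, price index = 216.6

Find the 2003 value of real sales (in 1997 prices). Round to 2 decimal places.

Real sales = Nominal / (price index/100) = 4474.4 / 1.408 = 3177.84.

€3,177.84 thousand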